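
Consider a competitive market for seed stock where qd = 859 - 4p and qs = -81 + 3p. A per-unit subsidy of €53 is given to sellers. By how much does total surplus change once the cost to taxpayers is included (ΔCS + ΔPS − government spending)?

Pre-subsidy: 859 - 4p = -81 + 3p gives p* = 940/7, q* = 2253/7.
With the subsidy, sellers receive ps = pb + 53 for each unit, where pb is the price buyers pay.
Supply in terms of pb becomes qs = -81 + 3(pb + 53) = 78 + 3pb. Setting this equal to demand: 859 - 4pb = 78 + 3pb, so pb = 781/7.
Sellers receive ps = 781/7 + 53 = 1152/7; q' = 859 − 4·(781/7) = 2889/7.
ΔCS = ½(2253/7 + 2889/7)(940/7 − 781/7) = 408789/49; ΔPS = ½(2253/7 + 2889/7)(1152/7 − 940/7) = 545052/49.
Government spending = 53 × 2889/7 = 153117/7.
Net change = 408789/49 + 545052/49 − 153117/7 = -16854/7. The loss equals the DWL triangle ½·53·636/7.

Net change in total surplus = -16854/7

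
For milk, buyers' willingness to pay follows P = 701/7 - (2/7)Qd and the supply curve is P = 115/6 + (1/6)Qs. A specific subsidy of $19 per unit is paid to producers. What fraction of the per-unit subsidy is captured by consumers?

Pre-subsidy: 701/7 - (2/7)Q = 115/6 + (1/6)Q gives Q* = 179 and P* = 49.
With the subsidy, sellers receive Ps = Pb + 19 for each unit, where Pb is the price buyers pay.
On the curves, Pb = 701/7 - (2/7)Q and Ps = 115/6 + (1/6)Q; the wedge Ps − Pb = 19 gives 115/6 + (1/6)Q − (701/7 - (2/7)Q) = 19, so Q' = 221.
Then Pb = 701/7 − (2/7)·221 = 37 and Ps = 115/6 + (1/6)·221 = 56.
Buyers' price falls by P* − Pb = 49 − 37 = 12; sellers' price rises by Ps − P* = 56 − 49 = 7.
So consumers capture 12/19 = 12/19 of each unit of subsidy.

Consumer share = 12/19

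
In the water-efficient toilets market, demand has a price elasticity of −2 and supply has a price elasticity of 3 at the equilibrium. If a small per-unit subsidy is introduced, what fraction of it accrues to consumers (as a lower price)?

Consumer share = 0.6

For a small subsidy around the equilibrium, the benefit split depends on the relative slopes, which at a point are proportional to the elasticities.
Buyer share = εs/(εs + |εd|) = 3/(3 + 2) = 0.6; seller share = |εd|/(εs + |εd|) = 0.4.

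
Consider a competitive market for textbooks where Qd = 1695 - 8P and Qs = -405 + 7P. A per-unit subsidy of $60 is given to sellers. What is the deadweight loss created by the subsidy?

Deadweight loss = $6720

Pre-subsidy: 1695 - 8P = -405 + 7P gives P* = 140, Q* = 575.
With the subsidy, sellers receive Ps = Pb + 60 for each unit, where Pb is the price buyers pay.
Supply in terms of Pb becomes Qs = -405 + 7(Pb + 60) = 15 + 7Pb. Setting this equal to demand: 1695 - 8Pb = 15 + 7Pb, so Pb = 112.
Sellers receive Ps = 112 + 60 = 172; Q' = 1695 − 8·112 = 799.
The subsidy expands output by 799 − 575 = 224 past the efficient level; on those units the gap between marginal cost and willingness to pay runs from 0 up to 60.
DWL = ½ × 60 × 224 = 6720.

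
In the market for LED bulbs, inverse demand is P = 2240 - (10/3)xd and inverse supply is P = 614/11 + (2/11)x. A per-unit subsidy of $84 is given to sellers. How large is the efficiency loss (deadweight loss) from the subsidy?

Pre-subsidy: 2240 - (10/3)x = 614/11 + (2/11)x gives x* = 36039/58 and P* = 4895/29.
With the subsidy, sellers receive Ps = Pb + 84 for each unit, where Pb is the price buyers pay.
On the curves, Pb = 2240 - (10/3)x and Ps = 614/11 + (2/11)x; the wedge Ps − Pb = 84 gives 614/11 + (2/11)x − (2240 - (10/3)x) = 84, so x' = 37425/58.
Then Pb = 2240 − (10/3)·(37425/58) = 2585/29 and Ps = 614/11 + (2/11)·(37425/58) = 5021/29.
The subsidy expands output by 37425/58 − 36039/58 = 693/29 past the efficient level; on those units the gap between marginal cost and willingness to pay runs from 0 up to 84.
DWL = ½ × 84 × 693/29 = 29106/29.

Deadweight loss = 29106/29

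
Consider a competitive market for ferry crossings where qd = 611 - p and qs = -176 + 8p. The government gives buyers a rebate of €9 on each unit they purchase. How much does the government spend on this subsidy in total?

Pre-subsidy: 611 - p = -176 + 8p gives p* = 787/9, q* = 4712/9.
With the rebate, buyers effectively pay pb = ps − 9, where ps is the price sellers receive.
Demand in terms of ps becomes qd = 611 − 1(ps − 9) = 620 - ps. Setting this equal to supply: 620 - ps = -176 + 8ps, so ps = 796/9.
Buyers pay pb = 796/9 − 9 = 715/9; q' = -176 + 8·(796/9) = 4784/9.
Government outlay = subsidy × quantity = 9 × 4784/9 = 4784.

Government cost = €4784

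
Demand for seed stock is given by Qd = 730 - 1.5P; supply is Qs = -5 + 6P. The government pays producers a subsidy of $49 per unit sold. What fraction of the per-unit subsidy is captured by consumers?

Consumer share = 0.8

Pre-subsidy: 730 - 1.5P = -5 + 6P gives P* = 98, Q* = 583.
With the subsidy, sellers receive Ps = Pb + 49 for each unit, where Pb is the price buyers pay.
Supply in terms of Pb becomes Qs = -5 + 6(Pb + 49) = 289 + 6Pb. Setting this equal to demand: 730 - 1.5Pb = 289 + 6Pb, so Pb = 58.8.
Sellers receive Ps = 58.8 + 49 = 107.8; Q' = 730 − 1.5·58.8 = 641.8.
Buyers' price falls by P* − Pb = 98 − 58.8 = 39.2; sellers' price rises by Ps − P* = 107.8 − 98 = 9.8.
So consumers capture 39.2/49 = 0.8 of each unit of subsidy.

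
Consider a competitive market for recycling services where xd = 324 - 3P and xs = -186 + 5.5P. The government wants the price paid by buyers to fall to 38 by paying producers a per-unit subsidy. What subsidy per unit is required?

Required subsidy s = 34 per unit

At a buyer price of 38, quantity demanded is 324 − 3·38 = 210.
Sellers supply 210 only when they receive Ps with -186 + 5.5·Ps = 210, i.e. Ps = 72.
s = Ps − Pb = 72 − 38 = 34.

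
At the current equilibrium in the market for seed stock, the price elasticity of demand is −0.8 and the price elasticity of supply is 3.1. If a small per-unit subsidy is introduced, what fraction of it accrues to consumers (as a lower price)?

For a small subsidy around the equilibrium, the benefit split depends on the relative slopes, which at a point are proportional to the elasticities.
Buyer share = εs/(εs + |εd|) = 3.1/(3.1 + 0.8) = 31/39; seller share = |εd|/(εs + |εd|) = 8/39.

Consumer share = 31/39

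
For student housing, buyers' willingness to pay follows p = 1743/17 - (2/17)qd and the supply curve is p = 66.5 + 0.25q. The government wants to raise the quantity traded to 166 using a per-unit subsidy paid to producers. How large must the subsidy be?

At q = 166, from the demand curve buyers pay pb = 1743/17 − (2/17)·166 = 83; from the supply curve sellers need ps = 66.5 + 0.25·166 = 108.
The subsidy must fill the gap: s = ps − pb = 108 − 83 = 25.

Required subsidy s = 25 per unit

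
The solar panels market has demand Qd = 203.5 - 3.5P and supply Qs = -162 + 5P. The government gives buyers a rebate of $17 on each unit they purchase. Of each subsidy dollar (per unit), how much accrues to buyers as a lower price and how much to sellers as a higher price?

Pre-subsidy: 203.5 - 3.5P = -162 + 5P gives P* = 43, Q* = 53.
With the rebate, buyers effectively pay Pb = Ps − 17, where Ps is the price sellers receive.
Demand in terms of Ps becomes Qd = 203.5 − 3.5(Ps − 17) = 263 - 3.5Ps. Setting this equal to supply: 263 - 3.5Ps = -162 + 5Ps, so Ps = 50.
Buyers pay Pb = 50 − 17 = 33; Q' = -162 + 5·50 = 88.
Buyers' price falls by P* − Pb = 43 − 33 = 10; sellers' price rises by Ps − P* = 50 − 43 = 7.

Buyers gain $10 per unit; sellers gain $7 per unit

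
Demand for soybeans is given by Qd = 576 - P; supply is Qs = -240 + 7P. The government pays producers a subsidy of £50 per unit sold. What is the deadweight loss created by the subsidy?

Deadweight loss = £1093.75

Pre-subsidy: 576 - P = -240 + 7P gives P* = 102, Q* = 474.
With the subsidy, sellers receive Ps = Pb + 50 for each unit, where Pb is the price buyers pay.
Supply in terms of Pb becomes Qs = -240 + 7(Pb + 50) = 110 + 7Pb. Setting this equal to demand: 576 - Pb = 110 + 7Pb, so Pb = 58.25.
Sellers receive Ps = 58.25 + 50 = 108.25; Q' = 576 − 1·58.25 = 517.75.
The subsidy expands output by 517.75 − 474 = 43.75 past the efficient level; on those units the gap between marginal cost and willingness to pay runs from 0 up to 50.
DWL = ½ × 50 × 43.75 = 1093.75.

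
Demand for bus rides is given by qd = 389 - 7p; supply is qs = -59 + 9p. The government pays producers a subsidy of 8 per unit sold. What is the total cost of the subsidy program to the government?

Government cost = 1796

Pre-subsidy: 389 - 7p = -59 + 9p gives p* = 28, q* = 193.
With the subsidy, sellers receive ps = pb + 8 for each unit, where pb is the price buyers pay.
Supply in terms of pb becomes qs = -59 + 9(pb + 8) = 13 + 9pb. Setting this equal to demand: 389 - 7pb = 13 + 9pb, so pb = 23.5.
Sellers receive ps = 23.5 + 8 = 31.5; q' = 389 − 7·23.5 = 224.5.
Government outlay = subsidy × quantity = 8 × 224.5 = 1796.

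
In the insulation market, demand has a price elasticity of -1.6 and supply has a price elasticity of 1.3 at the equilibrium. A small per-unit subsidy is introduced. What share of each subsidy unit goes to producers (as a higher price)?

Producer share = 16/29

For a small subsidy around the equilibrium, the benefit split depends on the relative slopes, which at a point are proportional to the elasticities.
Buyer share = εs/(εs + |εd|) = 1.3/(1.3 + 1.6) = 13/29; seller share = |εd|/(εs + |εd|) = 16/29.
So producers capture 16/29 of the subsidy.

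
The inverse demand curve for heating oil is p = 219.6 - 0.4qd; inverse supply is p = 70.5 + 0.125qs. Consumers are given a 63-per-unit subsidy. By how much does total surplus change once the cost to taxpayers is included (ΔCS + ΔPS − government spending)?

Pre-subsidy: 219.6 - 0.4q = 70.5 + 0.125q gives q* = 284 and p* = 106.
With the rebate, buyers effectively pay pb = ps − 63, where ps is the price sellers receive.
On the curves, pb = 219.6 - 0.4q and ps = 70.5 + 0.125q; the wedge ps − pb = 63 gives 70.5 + 0.125q − (219.6 - 0.4q) = 63, so q' = 404.
Then pb = 219.6 − 0.4·404 = 58 and ps = 70.5 + 0.125·404 = 121.
ΔCS = ½(284 + 404)(106 − 58) = 16512; ΔPS = ½(284 + 404)(121 − 106) = 5160.
Government spending = 63 × 404 = 25452.
Net change = 16512 + 5160 − 25452 = -3780. The loss equals the DWL triangle ½·63·120.

Net change in total surplus = -3780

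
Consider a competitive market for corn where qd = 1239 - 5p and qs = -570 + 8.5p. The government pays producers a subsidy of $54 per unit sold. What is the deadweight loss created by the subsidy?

Deadweight loss = $4590

Pre-subsidy: 1239 - 5p = -570 + 8.5p gives p* = 134, q* = 569.
With the subsidy, sellers receive ps = pb + 54 for each unit, where pb is the price buyers pay.
Supply in terms of pb becomes qs = -570 + 8.5(pb + 54) = -111 + 8.5pb. Setting this equal to demand: 1239 - 5pb = -111 + 8.5pb, so pb = 100.
Sellers receive ps = 100 + 54 = 154; q' = 1239 − 5·100 = 739.
The subsidy expands output by 739 − 569 = 170 past the efficient level; on those units the gap between marginal cost and willingness to pay runs from 0 up to 54.
DWL = ½ × 54 × 170 = 4590.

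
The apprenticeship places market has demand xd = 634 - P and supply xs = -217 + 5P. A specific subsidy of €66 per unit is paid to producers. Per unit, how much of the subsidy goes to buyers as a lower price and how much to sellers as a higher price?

Pre-subsidy: 634 - P = -217 + 5P gives P* = 851/6, x* = 2953/6.
With the subsidy, sellers receive Ps = Pb + 66 for each unit, where Pb is the price buyers pay.
Supply in terms of Pb becomes xs = -217 + 5(Pb + 66) = 113 + 5Pb. Setting this equal to demand: 634 - Pb = 113 + 5Pb, so Pb = 521/6.
Sellers receive Ps = 521/6 + 66 = 917/6; x' = 634 − 1·(521/6) = 3283/6.
Buyers' price falls by P* − Pb = 851/6 − 521/6 = 55; sellers' price rises by Ps − P* = 917/6 − 851/6 = 11.

Buyers gain €55 per unit; sellers gain €11 per unit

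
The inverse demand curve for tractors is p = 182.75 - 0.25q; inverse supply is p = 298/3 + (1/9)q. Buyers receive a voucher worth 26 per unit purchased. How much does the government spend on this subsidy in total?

Pre-subsidy: 182.75 - 0.25q = 298/3 + (1/9)q gives q* = 231 and p* = 125.
With the rebate, buyers effectively pay pb = ps − 26, where ps is the price sellers receive.
On the curves, pb = 182.75 - 0.25q and ps = 298/3 + (1/9)q; the wedge ps − pb = 26 gives 298/3 + (1/9)q − (182.75 - 0.25q) = 26, so q' = 303.
Then pb = 182.75 − 0.25·303 = 107 and ps = 298/3 + (1/9)·303 = 133.
Government outlay = subsidy × quantity = 26 × 303 = 7878.

Government cost = 7878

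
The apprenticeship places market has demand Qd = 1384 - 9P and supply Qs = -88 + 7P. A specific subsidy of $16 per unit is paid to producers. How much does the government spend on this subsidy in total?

Pre-subsidy: 1384 - 9P = -88 + 7P gives P* = 92, Q* = 556.
With the subsidy, sellers receive Ps = Pb + 16 for each unit, where Pb is the price buyers pay.
Supply in terms of Pb becomes Qs = -88 + 7(Pb + 16) = 24 + 7Pb. Setting this equal to demand: 1384 - 9Pb = 24 + 7Pb, so Pb = 85.
Sellers receive Ps = 85 + 16 = 101; Q' = 1384 − 9·85 = 619.
Government outlay = subsidy × quantity = 16 × 619 = 9904.

Government cost = $9904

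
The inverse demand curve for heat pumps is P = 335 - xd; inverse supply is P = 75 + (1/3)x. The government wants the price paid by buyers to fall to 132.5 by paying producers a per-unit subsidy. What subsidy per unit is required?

Required subsidy s = 10 per unit

At a buyer price of 132.5, quantity demanded is 335 − 1·132.5 = 202.5.
Sellers supply 202.5 only when they receive Ps = 75 + (1/3)·202.5 = 142.5.
s = Ps − Pb = 142.5 − 132.5 = 10.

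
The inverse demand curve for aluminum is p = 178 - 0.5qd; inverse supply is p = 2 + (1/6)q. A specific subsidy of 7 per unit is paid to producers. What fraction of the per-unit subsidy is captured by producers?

Producer share = 0.25

Pre-subsidy: 178 - 0.5q = 2 + (1/6)q gives q* = 264 and p* = 46.
With the subsidy, sellers receive ps = pb + 7 for each unit, where pb is the price buyers pay.
On the curves, pb = 178 - 0.5q and ps = 2 + (1/6)q; the wedge ps − pb = 7 gives 2 + (1/6)q − (178 - 0.5q) = 7, so q' = 274.5.
Then pb = 178 − 0.5·274.5 = 40.75 and ps = 2 + (1/6)·274.5 = 47.75.
Buyers' price falls by p* − pb = 46 − 40.75 = 5.25; sellers' price rises by ps − p* = 47.75 − 46 = 1.75.
So producers capture 1.75/7 = 0.25 of each unit of subsidy.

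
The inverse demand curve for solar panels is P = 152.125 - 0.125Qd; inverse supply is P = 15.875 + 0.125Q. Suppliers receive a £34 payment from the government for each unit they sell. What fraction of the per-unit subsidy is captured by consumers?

Consumer share = 0.5

Pre-subsidy: 152.125 - 0.125Q = 15.875 + 0.125Q gives Q* = 545 and P* = 84.
With the subsidy, sellers receive Ps = Pb + 34 for each unit, where Pb is the price buyers pay.
On the curves, Pb = 152.125 - 0.125Q and Ps = 15.875 + 0.125Q; the wedge Ps − Pb = 34 gives 15.875 + 0.125Q − (152.125 - 0.125Q) = 34, so Q' = 681.
Then Pb = 152.125 − 0.125·681 = 67 and Ps = 15.875 + 0.125·681 = 101.
Buyers' price falls by P* − Pb = 84 − 67 = 17; sellers' price rises by Ps − P* = 101 − 84 = 17.
So consumers capture 17/34 = 0.5 of each unit of subsidy.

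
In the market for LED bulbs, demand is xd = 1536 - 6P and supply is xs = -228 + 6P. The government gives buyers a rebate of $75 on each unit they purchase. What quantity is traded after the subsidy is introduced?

Pre-subsidy: 1536 - 6P = -228 + 6P gives P* = 147, x* = 654.
With the rebate, buyers effectively pay Pb = Ps − 75, where Ps is the price sellers receive.
Demand in terms of Ps becomes xd = 1536 − 6(Ps − 75) = 1986 - 6Ps. Setting this equal to supply: 1986 - 6Ps = -228 + 6Ps, so Ps = 184.5.
Buyers pay Pb = 184.5 − 75 = 109.5; x' = -228 + 6·184.5 = 879.

x' = 879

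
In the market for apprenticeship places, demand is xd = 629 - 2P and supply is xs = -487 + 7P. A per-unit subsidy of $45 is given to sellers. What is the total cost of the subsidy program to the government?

Pre-subsidy: 629 - 2P = -487 + 7P gives P* = 124, x* = 381.
With the subsidy, sellers receive Ps = Pb + 45 for each unit, where Pb is the price buyers pay.
Supply in terms of Pb becomes xs = -487 + 7(Pb + 45) = -172 + 7Pb. Setting this equal to demand: 629 - 2Pb = -172 + 7Pb, so Pb = 89.
Sellers receive Ps = 89 + 45 = 134; x' = 629 − 2·89 = 451.
Government outlay = subsidy × quantity = 45 × 451 = 20295.

Government cost = $20295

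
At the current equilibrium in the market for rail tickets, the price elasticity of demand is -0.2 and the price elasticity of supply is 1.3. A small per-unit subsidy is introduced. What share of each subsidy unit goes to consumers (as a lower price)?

Consumer share = 13/15

For a small subsidy around the equilibrium, the benefit split depends on the relative slopes, which at a point are proportional to the elasticities.
Buyer share = εs/(εs + |εd|) = 1.3/(1.3 + 0.2) = 13/15; seller share = |εd|/(εs + |εd|) = 2/15.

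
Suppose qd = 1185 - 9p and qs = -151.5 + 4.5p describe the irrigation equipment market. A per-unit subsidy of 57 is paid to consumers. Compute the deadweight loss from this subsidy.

Deadweight loss = 4873.5

Pre-subsidy: 1185 - 9p = -151.5 + 4.5p gives p* = 99, q* = 294.
With the rebate, buyers effectively pay pb = ps − 57, where ps is the price sellers receive.
Demand in terms of ps becomes qd = 1185 − 9(ps − 57) = 1698 - 9ps. Setting this equal to supply: 1698 - 9ps = -151.5 + 4.5ps, so ps = 137.
Buyers pay pb = 137 − 57 = 80; q' = -151.5 + 4.5·137 = 465.
The subsidy expands output by 465 − 294 = 171 past the efficient level; on those units the gap between marginal cost and willingness to pay runs from 0 up to 57.
DWL = ½ × 57 × 171 = 4873.5.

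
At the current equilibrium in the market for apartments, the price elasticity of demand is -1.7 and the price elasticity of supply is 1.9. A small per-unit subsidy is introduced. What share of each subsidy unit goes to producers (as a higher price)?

For a small subsidy around the equilibrium, the benefit split depends on the relative slopes, which at a point are proportional to the elasticities.
Buyer share = εs/(εs + |εd|) = 1.9/(1.9 + 1.7) = 19/36; seller share = |εd|/(εs + |εd|) = 17/36.
So producers capture 17/36 of the subsidy.

Producer share = 17/36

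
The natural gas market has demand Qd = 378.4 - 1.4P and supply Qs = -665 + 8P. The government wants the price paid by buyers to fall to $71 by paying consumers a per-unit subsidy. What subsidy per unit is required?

Required subsidy s = $47 per unit

At a buyer price of 71, quantity demanded is 378.4 − 1.4·71 = 279.
Sellers supply 279 only when they receive Ps with -665 + 8·Ps = 279, i.e. Ps = 118.
s = Ps − Pb = 118 − 71 = 47.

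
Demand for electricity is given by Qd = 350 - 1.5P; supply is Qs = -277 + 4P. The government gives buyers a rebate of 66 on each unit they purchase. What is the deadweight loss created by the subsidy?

Pre-subsidy: 350 - 1.5P = -277 + 4P gives P* = 114, Q* = 179.
With the rebate, buyers effectively pay Pb = Ps − 66, where Ps is the price sellers receive.
Demand in terms of Ps becomes Qd = 350 − 1.5(Ps − 66) = 449 - 1.5Ps. Setting this equal to supply: 449 - 1.5Ps = -277 + 4Ps, so Ps = 132.
Buyers pay Pb = 132 − 66 = 66; Q' = -277 + 4·132 = 251.
The subsidy expands output by 251 − 179 = 72 past the efficient level; on those units the gap between marginal cost and willingness to pay runs from 0 up to 66.
DWL = ½ × 66 × 72 = 2376.

Deadweight loss = 2376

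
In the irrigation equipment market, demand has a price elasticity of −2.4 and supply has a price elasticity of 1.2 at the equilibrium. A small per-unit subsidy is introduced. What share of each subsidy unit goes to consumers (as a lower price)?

Consumer share = 1/3

For a small subsidy around the equilibrium, the benefit split depends on the relative slopes, which at a point are proportional to the elasticities.
Buyer share = εs/(εs + |εd|) = 1.2/(1.2 + 2.4) = 1/3; seller share = |εd|/(εs + |εd|) = 2/3.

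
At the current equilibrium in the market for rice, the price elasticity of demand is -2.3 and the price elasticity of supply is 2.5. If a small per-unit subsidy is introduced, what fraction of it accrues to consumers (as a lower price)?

Consumer share = 25/48

For a small subsidy around the equilibrium, the benefit split depends on the relative slopes, which at a point are proportional to the elasticities.
Buyer share = εs/(εs + |εd|) = 2.5/(2.5 + 2.3) = 25/48; seller share = |εd|/(εs + |εd|) = 23/48.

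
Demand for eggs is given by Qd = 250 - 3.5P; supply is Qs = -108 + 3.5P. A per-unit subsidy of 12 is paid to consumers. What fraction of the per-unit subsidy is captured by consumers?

Consumer share = 0.5

Pre-subsidy: 250 - 3.5P = -108 + 3.5P gives P* = 358/7, Q* = 71.
With the rebate, buyers effectively pay Pb = Ps − 12, where Ps is the price sellers receive.
Demand in terms of Ps becomes Qd = 250 − 3.5(Ps − 12) = 292 - 3.5Ps. Setting this equal to supply: 292 - 3.5Ps = -108 + 3.5Ps, so Ps = 400/7.
Buyers pay Pb = 400/7 − 12 = 316/7; Q' = -108 + 3.5·(400/7) = 92.
Buyers' price falls by P* − Pb = 358/7 − 316/7 = 6; sellers' price rises by Ps − P* = 400/7 − 358/7 = 6.
So consumers capture 6/12 = 0.5 of each unit of subsidy.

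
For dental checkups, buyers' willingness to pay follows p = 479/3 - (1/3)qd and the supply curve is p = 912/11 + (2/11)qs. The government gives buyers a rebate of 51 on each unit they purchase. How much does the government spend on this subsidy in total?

Pre-subsidy: 479/3 - (1/3)q = 912/11 + (2/11)q gives q* = 149 and p* = 110.
With the rebate, buyers effectively pay pb = ps − 51, where ps is the price sellers receive.
On the curves, pb = 479/3 - (1/3)q and ps = 912/11 + (2/11)q; the wedge ps − pb = 51 gives 912/11 + (2/11)q − (479/3 - (1/3)q) = 51, so q' = 248.
Then pb = 479/3 − (1/3)·248 = 77 and ps = 912/11 + (2/11)·248 = 128.
Government outlay = subsidy × quantity = 51 × 248 = 12648.

Government cost = 12648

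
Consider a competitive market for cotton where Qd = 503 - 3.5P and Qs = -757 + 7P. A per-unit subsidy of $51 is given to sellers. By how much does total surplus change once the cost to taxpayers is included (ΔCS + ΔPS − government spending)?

Pre-subsidy: 503 - 3.5P = -757 + 7P gives P* = 120, Q* = 83.
With the subsidy, sellers receive Ps = Pb + 51 for each unit, where Pb is the price buyers pay.
Supply in terms of Pb becomes Qs = -757 + 7(Pb + 51) = -400 + 7Pb. Setting this equal to demand: 503 - 3.5Pb = -400 + 7Pb, so Pb = 86.
Sellers receive Ps = 86 + 51 = 137; Q' = 503 − 3.5·86 = 202.
ΔCS = ½(83 + 202)(120 − 86) = 4845; ΔPS = ½(83 + 202)(137 − 120) = 2422.5.
Government spending = 51 × 202 = 10302.
Net change = 4845 + 2422.5 − 10302 = -3034.5. The loss equals the DWL triangle ½·51·119.

Net change in total surplus = -$3034.5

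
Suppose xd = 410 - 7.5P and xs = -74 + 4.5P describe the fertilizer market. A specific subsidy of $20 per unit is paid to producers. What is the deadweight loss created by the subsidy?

Pre-subsidy: 410 - 7.5P = -74 + 4.5P gives P* = 121/3, x* = 107.5.
With the subsidy, sellers receive Ps = Pb + 20 for each unit, where Pb is the price buyers pay.
Supply in terms of Pb becomes xs = -74 + 4.5(Pb + 20) = 16 + 4.5Pb. Setting this equal to demand: 410 - 7.5Pb = 16 + 4.5Pb, so Pb = 197/6.
Sellers receive Ps = 197/6 + 20 = 317/6; x' = 410 − 7.5·(197/6) = 163.75.
The subsidy expands output by 163.75 − 107.5 = 56.25 past the efficient level; on those units the gap between marginal cost and willingness to pay runs from 0 up to 20.
DWL = ½ × 20 × 56.25 = 562.5.

Deadweight loss = $562.5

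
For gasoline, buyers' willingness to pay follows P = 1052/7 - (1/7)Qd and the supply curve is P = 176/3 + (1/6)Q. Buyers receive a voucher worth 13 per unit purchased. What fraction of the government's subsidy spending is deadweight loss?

DWL / government spending = 21/338

Pre-subsidy: 1052/7 - (1/7)Q = 176/3 + (1/6)Q gives Q* = 296 and P* = 108.
With the rebate, buyers effectively pay Pb = Ps − 13, where Ps is the price sellers receive.
On the curves, Pb = 1052/7 - (1/7)Q and Ps = 176/3 + (1/6)Q; the wedge Ps − Pb = 13 gives 176/3 + (1/6)Q − (1052/7 - (1/7)Q) = 13, so Q' = 338.
Then Pb = 1052/7 − (1/7)·338 = 102 and Ps = 176/3 + (1/6)·338 = 115.
ΔCS = ½(296 + 338)(108 − 102) = 1902; ΔPS = ½(296 + 338)(115 − 108) = 2219.
Government spending = 13 × 338 = 4394.
DWL = ½ × 13 × (338 − 296) = 273; fraction = 273 / 4394 = 21/338.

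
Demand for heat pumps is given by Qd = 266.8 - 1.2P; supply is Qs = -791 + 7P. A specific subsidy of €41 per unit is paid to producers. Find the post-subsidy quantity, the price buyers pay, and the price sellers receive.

Q' = 154; buyers pay €94; sellers receive €135

Pre-subsidy: 266.8 - 1.2P = -791 + 7P gives P* = 129, Q* = 112.
With the subsidy, sellers receive Ps = Pb + 41 for each unit, where Pb is the price buyers pay.
Supply in terms of Pb becomes Qs = -791 + 7(Pb + 41) = -504 + 7Pb. Setting this equal to demand: 266.8 - 1.2Pb = -504 + 7Pb, so Pb = 94.
Sellers receive Ps = 94 + 41 = 135; Q' = 266.8 − 1.2·94 = 154.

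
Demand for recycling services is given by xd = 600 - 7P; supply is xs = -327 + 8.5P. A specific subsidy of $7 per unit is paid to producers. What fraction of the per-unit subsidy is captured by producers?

Producer share = 14/31

Pre-subsidy: 600 - 7P = -327 + 8.5P gives P* = 1854/31, x* = 5622/31.
With the subsidy, sellers receive Ps = Pb + 7 for each unit, where Pb is the price buyers pay.
Supply in terms of Pb becomes xs = -327 + 8.5(Pb + 7) = -267.5 + 8.5Pb. Setting this equal to demand: 600 - 7Pb = -267.5 + 8.5Pb, so Pb = 1735/31.
Sellers receive Ps = 1735/31 + 7 = 1952/31; x' = 600 − 7·(1735/31) = 6455/31.
Buyers' price falls by P* − Pb = 1854/31 − 1735/31 = 119/31; sellers' price rises by Ps − P* = 1952/31 − 1854/31 = 98/31.
So producers capture (98/31)/7 = 14/31 of each unit of subsidy.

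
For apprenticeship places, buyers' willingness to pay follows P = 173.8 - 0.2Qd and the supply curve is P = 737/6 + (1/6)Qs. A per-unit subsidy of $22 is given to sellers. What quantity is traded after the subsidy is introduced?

Q' = 199

Pre-subsidy: 173.8 - 0.2Q = 737/6 + (1/6)Q gives Q* = 139 and P* = 146.
With the subsidy, sellers receive Ps = Pb + 22 for each unit, where Pb is the price buyers pay.
On the curves, Pb = 173.8 - 0.2Q and Ps = 737/6 + (1/6)Q; the wedge Ps − Pb = 22 gives 737/6 + (1/6)Q − (173.8 - 0.2Q) = 22, so Q' = 199.
Then Pb = 173.8 − 0.2·199 = 134 and Ps = 737/6 + (1/6)·199 = 156.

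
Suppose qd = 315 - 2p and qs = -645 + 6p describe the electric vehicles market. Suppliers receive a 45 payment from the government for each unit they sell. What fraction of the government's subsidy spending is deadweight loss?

Pre-subsidy: 315 - 2p = -645 + 6p gives p* = 120, q* = 75.
With the subsidy, sellers receive ps = pb + 45 for each unit, where pb is the price buyers pay.
Supply in terms of pb becomes qs = -645 + 6(pb + 45) = -375 + 6pb. Setting this equal to demand: 315 - 2pb = -375 + 6pb, so pb = 86.25.
Sellers receive ps = 86.25 + 45 = 131.25; q' = 315 − 2·86.25 = 142.5.
ΔCS = ½(75 + 142.5)(120 − 86.25) = 3670.3125; ΔPS = ½(75 + 142.5)(131.25 − 120) = 1223.4375.
Government spending = 45 × 142.5 = 6412.5.
DWL = ½ × 45 × (142.5 − 75) = 1518.75; fraction = 1518.75 / 6412.5 = 9/38.

DWL / government spending = 9/38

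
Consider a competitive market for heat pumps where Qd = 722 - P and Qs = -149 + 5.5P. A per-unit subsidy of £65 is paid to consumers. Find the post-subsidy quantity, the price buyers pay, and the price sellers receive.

Pre-subsidy: 722 - P = -149 + 5.5P gives P* = 134, Q* = 588.
With the rebate, buyers effectively pay Pb = Ps − 65, where Ps is the price sellers receive.
Demand in terms of Ps becomes Qd = 722 − 1(Ps − 65) = 787 - Ps. Setting this equal to supply: 787 - Ps = -149 + 5.5Ps, so Ps = 144.
Buyers pay Pb = 144 − 65 = 79; Q' = -149 + 5.5·144 = 643.

Q' = 643; buyers pay £79; sellers receive £144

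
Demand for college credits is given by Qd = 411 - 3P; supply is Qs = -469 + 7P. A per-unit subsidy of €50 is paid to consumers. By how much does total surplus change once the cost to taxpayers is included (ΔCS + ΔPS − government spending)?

Net change in total surplus = -€2625

Pre-subsidy: 411 - 3P = -469 + 7P gives P* = 88, Q* = 147.
With the rebate, buyers effectively pay Pb = Ps − 50, where Ps is the price sellers receive.
Demand in terms of Ps becomes Qd = 411 − 3(Ps − 50) = 561 - 3Ps. Setting this equal to supply: 561 - 3Ps = -469 + 7Ps, so Ps = 103.
Buyers pay Pb = 103 − 50 = 53; Q' = -469 + 7·103 = 252.
ΔCS = ½(147 + 252)(88 − 53) = 6982.5; ΔPS = ½(147 + 252)(103 − 88) = 2992.5.
Government spending = 50 × 252 = 12600.
Net change = 6982.5 + 2992.5 − 12600 = -2625. The loss equals the DWL triangle ½·50·105.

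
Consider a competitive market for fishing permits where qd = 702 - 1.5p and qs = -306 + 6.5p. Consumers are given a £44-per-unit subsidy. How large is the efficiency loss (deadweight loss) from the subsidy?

Pre-subsidy: 702 - 1.5p = -306 + 6.5p gives p* = 126, q* = 513.
With the rebate, buyers effectively pay pb = ps − 44, where ps is the price sellers receive.
Demand in terms of ps becomes qd = 702 − 1.5(ps − 44) = 768 - 1.5ps. Setting this equal to supply: 768 - 1.5ps = -306 + 6.5ps, so ps = 134.25.
Buyers pay pb = 134.25 − 44 = 90.25; q' = -306 + 6.5·134.25 = 566.625.
The subsidy expands output by 566.625 − 513 = 53.625 past the efficient level; on those units the gap between marginal cost and willingness to pay runs from 0 up to 44.
DWL = ½ × 44 × 53.625 = 1179.75.

Deadweight loss = £1179.75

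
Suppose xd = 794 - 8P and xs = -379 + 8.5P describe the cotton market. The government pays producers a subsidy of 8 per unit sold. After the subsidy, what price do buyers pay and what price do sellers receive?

Pre-subsidy: 794 - 8P = -379 + 8.5P gives P* = 782/11, x* = 2478/11.
With the subsidy, sellers receive Ps = Pb + 8 for each unit, where Pb is the price buyers pay.
Supply in terms of Pb becomes xs = -379 + 8.5(Pb + 8) = -311 + 8.5Pb. Setting this equal to demand: 794 - 8Pb = -311 + 8.5Pb, so Pb = 2210/33.
Sellers receive Ps = 2210/33 + 8 = 2474/33; x' = 794 − 8·(2210/33) = 8522/33.

Buyers pay 2210/33; sellers receive 2474/33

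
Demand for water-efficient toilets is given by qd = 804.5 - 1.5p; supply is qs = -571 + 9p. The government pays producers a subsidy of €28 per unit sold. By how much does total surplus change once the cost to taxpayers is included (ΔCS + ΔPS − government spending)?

Pre-subsidy: 804.5 - 1.5p = -571 + 9p gives p* = 131, q* = 608.
With the subsidy, sellers receive ps = pb + 28 for each unit, where pb is the price buyers pay.
Supply in terms of pb becomes qs = -571 + 9(pb + 28) = -319 + 9pb. Setting this equal to demand: 804.5 - 1.5pb = -319 + 9pb, so pb = 107.
Sellers receive ps = 107 + 28 = 135; q' = 804.5 − 1.5·107 = 644.
ΔCS = ½(608 + 644)(131 − 107) = 15024; ΔPS = ½(608 + 644)(135 − 131) = 2504.
Government spending = 28 × 644 = 18032.
Net change = 15024 + 2504 − 18032 = -504. The loss equals the DWL triangle ½·28·36.

Net change in total surplus = -€504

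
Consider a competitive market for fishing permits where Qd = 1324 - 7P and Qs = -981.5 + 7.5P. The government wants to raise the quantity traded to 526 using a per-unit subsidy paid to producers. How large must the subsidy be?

Required subsidy s = 87 per unit

At Q = 526, invert demand for the buyer price: Pb = (1324 − 526)/7 = 114; invert supply for the seller price: Ps = (526 − (-981.5))/7.5 = 201.
The subsidy must fill the gap: s = Ps − Pb = 201 − 114 = 87.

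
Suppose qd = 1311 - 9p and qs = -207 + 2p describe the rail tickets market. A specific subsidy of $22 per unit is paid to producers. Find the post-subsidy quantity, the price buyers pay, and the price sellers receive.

q' = 105; buyers pay $134; sellers receive $156

Pre-subsidy: 1311 - 9p = -207 + 2p gives p* = 138, q* = 69.
With the subsidy, sellers receive ps = pb + 22 for each unit, where pb is the price buyers pay.
Supply in terms of pb becomes qs = -207 + 2(pb + 22) = -163 + 2pb. Setting this equal to demand: 1311 - 9pb = -163 + 2pb, so pb = 134.
Sellers receive ps = 134 + 22 = 156; q' = 1311 − 9·134 = 105.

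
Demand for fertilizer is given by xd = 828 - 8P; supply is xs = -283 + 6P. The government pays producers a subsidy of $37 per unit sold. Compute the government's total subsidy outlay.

Pre-subsidy: 828 - 8P = -283 + 6P gives P* = 1111/14, x* = 1352/7.
With the subsidy, sellers receive Ps = Pb + 37 for each unit, where Pb is the price buyers pay.
Supply in terms of Pb becomes xs = -283 + 6(Pb + 37) = -61 + 6Pb. Setting this equal to demand: 828 - 8Pb = -61 + 6Pb, so Pb = 63.5.
Sellers receive Ps = 63.5 + 37 = 100.5; x' = 828 − 8·63.5 = 320.
Government outlay = subsidy × quantity = 37 × 320 = 11840.

Government cost = $11840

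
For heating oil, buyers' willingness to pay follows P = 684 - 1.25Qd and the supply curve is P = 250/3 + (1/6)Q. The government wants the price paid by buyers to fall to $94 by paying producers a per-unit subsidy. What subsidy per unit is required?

At a buyer price of 94, quantity demanded is 547.2 − 0.8·94 = 472.
Sellers supply 472 only when they receive Ps = 250/3 + (1/6)·472 = 162.
s = Ps − Pb = 162 − 94 = 68.

Required subsidy s = $68 per unit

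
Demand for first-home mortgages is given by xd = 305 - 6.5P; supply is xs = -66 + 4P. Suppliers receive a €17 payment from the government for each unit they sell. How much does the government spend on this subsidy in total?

Pre-subsidy: 305 - 6.5P = -66 + 4P gives P* = 106/3, x* = 226/3.
With the subsidy, sellers receive Ps = Pb + 17 for each unit, where Pb is the price buyers pay.
Supply in terms of Pb becomes xs = -66 + 4(Pb + 17) = 2 + 4Pb. Setting this equal to demand: 305 - 6.5Pb = 2 + 4Pb, so Pb = 202/7.
Sellers receive Ps = 202/7 + 17 = 321/7; x' = 305 − 6.5·(202/7) = 822/7.
Government outlay = subsidy × quantity = 17 × 822/7 = 13974/7.

Government cost = 13974/7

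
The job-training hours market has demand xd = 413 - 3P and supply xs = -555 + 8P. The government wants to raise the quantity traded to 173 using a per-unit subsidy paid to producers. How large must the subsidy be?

Required subsidy s = 11 per unit

At x = 173, invert demand for the buyer price: Pb = (413 − 173)/3 = 80; invert supply for the seller price: Ps = (173 − (-555))/8 = 91.
The subsidy must fill the gap: s = Ps − Pb = 91 − 80 = 11.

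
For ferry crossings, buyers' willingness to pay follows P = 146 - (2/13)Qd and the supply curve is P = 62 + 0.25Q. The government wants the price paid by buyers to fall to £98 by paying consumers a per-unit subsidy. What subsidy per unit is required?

Required subsidy s = £42 per unit

At a buyer price of 98, quantity demanded is 949 − 6.5·98 = 312.
Sellers supply 312 only when they receive Ps = 62 + 0.25·312 = 140.
s = Ps − Pb = 140 − 98 = 42.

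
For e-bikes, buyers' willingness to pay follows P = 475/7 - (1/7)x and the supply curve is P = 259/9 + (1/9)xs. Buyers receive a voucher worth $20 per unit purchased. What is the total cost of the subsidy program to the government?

Pre-subsidy: 475/7 - (1/7)x = 259/9 + (1/9)x gives x* = 153.875 and P* = 45.875.
With the rebate, buyers effectively pay Pb = Ps − 20, where Ps is the price sellers receive.
On the curves, Pb = 475/7 - (1/7)x and Ps = 259/9 + (1/9)x; the wedge Ps − Pb = 20 gives 259/9 + (1/9)x − (475/7 - (1/7)x) = 20, so x' = 232.625.
Then Pb = 475/7 − (1/7)·232.625 = 34.625 and Ps = 259/9 + (1/9)·232.625 = 54.625.
Government outlay = subsidy × quantity = 20 × 232.625 = 4652.5.

Government cost = $4652.5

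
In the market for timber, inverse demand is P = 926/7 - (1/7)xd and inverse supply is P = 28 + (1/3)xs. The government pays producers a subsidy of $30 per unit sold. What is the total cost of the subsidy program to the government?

Pre-subsidy: 926/7 - (1/7)x = 28 + (1/3)x gives x* = 219 and P* = 101.
With the subsidy, sellers receive Ps = Pb + 30 for each unit, where Pb is the price buyers pay.
On the curves, Pb = 926/7 - (1/7)x and Ps = 28 + (1/3)x; the wedge Ps − Pb = 30 gives 28 + (1/3)x − (926/7 - (1/7)x) = 30, so x' = 282.
Then Pb = 926/7 − (1/7)·282 = 92 and Ps = 28 + (1/3)·282 = 122.
Government outlay = subsidy × quantity = 30 × 282 = 8460.

Government cost = $8460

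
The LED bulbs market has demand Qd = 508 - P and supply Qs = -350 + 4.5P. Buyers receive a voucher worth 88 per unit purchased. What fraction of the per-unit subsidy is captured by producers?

Producer share = 2/11

Pre-subsidy: 508 - P = -350 + 4.5P gives P* = 156, Q* = 352.
With the rebate, buyers effectively pay Pb = Ps − 88, where Ps is the price sellers receive.
Demand in terms of Ps becomes Qd = 508 − 1(Ps − 88) = 596 - Ps. Setting this equal to supply: 596 - Ps = -350 + 4.5Ps, so Ps = 172.
Buyers pay Pb = 172 − 88 = 84; Q' = -350 + 4.5·172 = 424.
Buyers' price falls by P* − Pb = 156 − 84 = 72; sellers' price rises by Ps − P* = 172 − 156 = 16.
So producers capture 16/88 = 2/11 of each unit of subsidy.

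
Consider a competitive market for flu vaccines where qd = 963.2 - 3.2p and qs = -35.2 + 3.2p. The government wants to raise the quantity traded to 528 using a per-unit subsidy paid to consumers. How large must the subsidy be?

Required subsidy s = 40 per unit

At q = 528, invert demand for the buyer price: pb = (963.2 − 528)/3.2 = 136; invert supply for the seller price: ps = (528 − (-35.2))/3.2 = 176.
The subsidy must fill the gap: s = ps − pb = 176 − 136 = 40.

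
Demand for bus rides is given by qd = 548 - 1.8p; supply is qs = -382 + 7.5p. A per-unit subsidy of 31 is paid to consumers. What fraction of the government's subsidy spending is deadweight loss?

Pre-subsidy: 548 - 1.8p = -382 + 7.5p gives p* = 100, q* = 368.
With the rebate, buyers effectively pay pb = ps − 31, where ps is the price sellers receive.
Demand in terms of ps becomes qd = 548 − 1.8(ps − 31) = 603.8 - 1.8ps. Setting this equal to supply: 603.8 - 1.8ps = -382 + 7.5ps, so ps = 106.
Buyers pay pb = 106 − 31 = 75; q' = -382 + 7.5·106 = 413.
ΔCS = ½(368 + 413)(100 − 75) = 9762.5; ΔPS = ½(368 + 413)(106 − 100) = 2343.
Government spending = 31 × 413 = 12803.
DWL = ½ × 31 × (413 − 368) = 697.5; fraction = 697.5 / 12803 = 45/826.

DWL / government spending = 45/826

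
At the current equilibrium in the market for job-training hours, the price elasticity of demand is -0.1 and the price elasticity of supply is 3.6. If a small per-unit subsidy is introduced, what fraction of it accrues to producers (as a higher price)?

For a small subsidy around the equilibrium, the benefit split depends on the relative slopes, which at a point are proportional to the elasticities.
Buyer share = εs/(εs + |εd|) = 3.6/(3.6 + 0.1) = 36/37; seller share = |εd|/(εs + |εd|) = 1/37.
So producers capture 1/37 of the subsidy.

Producer share = 1/37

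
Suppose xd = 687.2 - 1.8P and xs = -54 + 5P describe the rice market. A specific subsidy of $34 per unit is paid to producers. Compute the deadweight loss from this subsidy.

Deadweight loss = $765

Pre-subsidy: 687.2 - 1.8P = -54 + 5P gives P* = 109, x* = 491.
With the subsidy, sellers receive Ps = Pb + 34 for each unit, where Pb is the price buyers pay.
Supply in terms of Pb becomes xs = -54 + 5(Pb + 34) = 116 + 5Pb. Setting this equal to demand: 687.2 - 1.8Pb = 116 + 5Pb, so Pb = 84.
Sellers receive Ps = 84 + 34 = 118; x' = 687.2 − 1.8·84 = 536.
The subsidy expands output by 536 − 491 = 45 past the efficient level; on those units the gap between marginal cost and willingness to pay runs from 0 up to 34.
DWL = ½ × 34 × 45 = 765.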